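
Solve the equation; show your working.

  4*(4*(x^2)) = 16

Step 1. [4*(4*(x^2)) = 16] LHS = 4·(…); ÷4 both sides, so div: 4*(x^2) = 4.
Step 2. [4*(x^2) = 4] 4 out front; divide by 4. So div: x^2 = 1.
Step 3. [x^2 = 1] √ both sides: 1 ≥ 0 gives two branches, so sqrt: x = 1 or -1.

Answer: x ∈ {-1, 1}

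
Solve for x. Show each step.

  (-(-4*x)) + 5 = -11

Step 1. [(-(-4*x)) + 5 = -11] peel the +5: subtract 5 from each side. So sub: -(-4*x) = -16.
Step 2. [-(-4*x) = -16] LHS negated; negate both sides, so neg: -4*x = 16.
Step 3. [-4*x = 16] leading coefficient -4: divide by -4. So div: x = -4.

Answer: x ∈ {-4}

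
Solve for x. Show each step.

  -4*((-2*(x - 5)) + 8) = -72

Step 1. [-4*((-2*(x - 5)) + 8) = -72] leading coefficient -4: divide by -4 ⇒ div: (-2*(x - 5)) + 8 = 18.
Step 2. [(-2*(x - 5)) + 8 = 18] 8 comes off first (subtract 8). So sub: -2*(x - 5) = 10.
Step 3. [-2*(x - 5) = 10] LHS = -2·(…); ÷-2 both sides ⇒ div: x - 5 = -5.
Step 4. [x - 5 = -5] 5 comes off first (add 5) ⇒ sub: x = 0.

Answer: x ∈ {0}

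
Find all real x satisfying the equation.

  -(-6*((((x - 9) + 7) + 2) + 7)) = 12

Step 1. [-(-6*((((x - 9) + 7) + 2) + 7)) = 12] flip signs both sides. So neg: -6*((((x - 9) + 7) + 2) + 7) = -12.
Step 2. [-6*((((x - 9) + 7) + 2) + 7) = -12] -6 out front; divide by -6. So div: (((x - 9) + 7) + 2) + 7 = 2.
Step 3. [(((x - 9) + 7) + 2) + 7 = 2] 7 comes off first (subtract 7) ⇒ sub: ((x - 9) + 7) + 2 = -5.
Step 4. [((x - 9) + 7) + 2 = -5] 2 comes off first (subtract 2), so sub: (x - 9) + 7 = -7.
Step 5. [(x - 9) + 7 = -7] subtract 7: x sits inside (… + 7). So sub: x - 9 = -14.
Step 6. [x - 9 = -14] the outer -9 inverts by adding 9 ⇒ sub: x = -5.

Answer: x ∈ {-5}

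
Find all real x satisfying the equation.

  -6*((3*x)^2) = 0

Step 1. [-6*((3*x)^2) = 0] divide by the outer -6. So div: (3*x)^2 = 0.
Step 2. [(3*x)^2 = 0] √ both sides: 0 ≥ 0 gives two branches, so sqrt: 3*x = 0.
Step 3. [3*x = 0] 3 out front; divide by 3. So div: x = 0.

Answer: x ∈ {0}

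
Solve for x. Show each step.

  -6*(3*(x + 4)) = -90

Step 1. [-6*(3*(x + 4)) = -90] LHS = -6·(…); ÷-6 both sides, so div: 3*(x + 4) = 15.
Step 2. [3*(x + 4) = 15] divide by the outer 3, so div: x + 4 = 5.
Step 3. [x + 4 = 5] the outer +4 inverts by subtracting 4. So sub: x = 1.

Answer: x ∈ {1}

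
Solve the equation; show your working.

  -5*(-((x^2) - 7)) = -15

Step 1. [-5*(-((x^2) - 7)) = -15] leading coefficient -5: divide by -5. So div: -((x^2) - 7) = 3.
Step 2. [-((x^2) - 7) = 3] LHS negated; negate both sides, so neg: (x^2) - 7 = -3.
Step 3. [(x^2) - 7 = -3] add 7: x sits inside (… - 7), so sub: x^2 = 4.
Step 4. [x^2 = 4] √ both sides: 4 ≥ 0 gives two branches. So sqrt: x = 2 or -2.

Answer: x ∈ {-2, 2}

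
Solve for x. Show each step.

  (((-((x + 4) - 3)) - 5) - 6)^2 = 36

Step 1. [(((-((x + 4) - 3)) - 5) - 6)^2 = 36] LHS squared, RHS 36 ≥ 0: apply √ (±), so sqrt: ((-((x + 4) - 3)) - 5) - 6 = 6 or -6.
Step 2. [((-((x + 4) - 3)) - 5) - 6 = 6 or -6] 6 comes off first (add 6). So sub: (-((x + 4) - 3)) - 5 = 12 or 0.
Step 3. [(-((x + 4) - 3)) - 5 = 12 or 0] -5 is outermost — add 5 both sides ⇒ sub: -((x + 4) - 3) = 17 or 5.
Step 4. [-((x + 4) - 3) = 17 or 5] LHS negated; negate both sides. So neg: (x + 4) - 3 = -17 or -5.
Step 5. [(x + 4) - 3 = -17 or -5] add 3: x sits inside (… - 3), so sub: x + 4 = -14 or -2.
Step 6. [x + 4 = -14 or -2] subtract 4: x sits inside (… + 4). So sub: x = -18 or -6.

Answer: x ∈ {-18, -6}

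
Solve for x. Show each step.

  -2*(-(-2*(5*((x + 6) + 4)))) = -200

Step 1. [-2*(-(-2*(5*((x + 6) + 4)))) = -200] LHS = -2·(…); ÷-2 both sides ⇒ div: -(-2*(5*((x + 6) + 4))) = 100.
Step 2. [-(-2*(5*((x + 6) + 4))) = 100] LHS negated; negate both sides ⇒ neg: -2*(5*((x + 6) + 4)) = -100.
Step 3. [-2*(5*((x + 6) + 4)) = -100] leading coefficient -2: divide by -2 ⇒ div: 5*((x + 6) + 4) = 50.
Step 4. [5*((x + 6) + 4) = 50] 5·(inner) — divide through by 5. So div: (x + 6) + 4 = 10.
Step 5. [(x + 6) + 4 = 10] the outer +4 inverts by subtracting 4, so sub: x + 6 = 6.
Step 6. [x + 6 = 6] subtract 6: x sits inside (… + 6). So sub: x = 0.

Answer: x ∈ {0}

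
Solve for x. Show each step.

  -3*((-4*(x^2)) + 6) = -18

Step 1. [-3*((-4*(x^2)) + 6) = -18] -3 out front; divide by -3 ⇒ div: (-4*(x^2)) + 6 = 6.
Step 2. [(-4*(x^2)) + 6 = 6] the outer +6 inverts by subtracting 6. So sub: -4*(x^2) = 0.
Step 3. [-4*(x^2) = 0] divide by the outer -4. So div: x^2 = 0.
Step 4. [x^2 = 0] LHS squared, RHS 0 ≥ 0: apply √ (±) ⇒ sqrt: x = 0.

Answer: x ∈ {0}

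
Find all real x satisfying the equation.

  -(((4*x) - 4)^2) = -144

Step 1. [-(((4*x) - 4)^2) = -144] flip signs both sides. So neg: ((4*x) - 4)^2 = 144.
Step 2. [((4*x) - 4)^2 = 144] LHS squared, RHS 144 ≥ 0: apply √ (±) ⇒ sqrt: (4*x) - 4 = 12 or -12.
Step 3. [(4*x) - 4 = 12 or -12] peel the -4: add 4 from each side. So sub: 4*x = 16 or -8.
Step 4. [4*x = 16 or -8] leading coefficient 4: divide by 4 ⇒ div: x = 4 or -2.

Answer: x ∈ {-2, 4}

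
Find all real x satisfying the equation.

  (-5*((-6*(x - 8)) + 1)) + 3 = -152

Step 1. [(-5*((-6*(x - 8)) + 1)) + 3 = -152] peel the +3: subtract 3 from each side ⇒ sub: -5*((-6*(x - 8)) + 1) = -155.
Step 2. [-5*((-6*(x - 8)) + 1) = -155] divide by the outer -5, so div: (-6*(x - 8)) + 1 = 31.
Step 3. [(-6*(x - 8)) + 1 = 31] +1 is outermost — subtract 1 both sides ⇒ sub: -6*(x - 8) = 30.
Step 4. [-6*(x - 8) = 30] divide by the outer -6, so div: x - 8 = -5.
Step 5. [x - 8 = -5] 8 comes off first (add 8). So sub: x = 3.

Answer: x ∈ {3}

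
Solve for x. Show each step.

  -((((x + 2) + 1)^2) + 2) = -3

Step 1. [-((((x + 2) + 1)^2) + 2) = -3] flip signs both sides ⇒ neg: (((x + 2) + 1)^2) + 2 = 3.
Step 2. [(((x + 2) + 1)^2) + 2 = 3] the outer +2 inverts by subtracting 2. So sub: ((x + 2) + 1)^2 = 1.
Step 3. [((x + 2) + 1)^2 = 1] √ both sides: 1 ≥ 0 gives two branches. So sqrt: (x + 2) + 1 = 1 or -1.
Step 4. [(x + 2) + 1 = 1 or -1] 1 comes off first (subtract 1), so sub: x + 2 = 0 or -2.
Step 5. [x + 2 = 0 or -2] the outer +2 inverts by subtracting 2 ⇒ sub: x = -2 or -4.

Answer: x ∈ {-4, -2}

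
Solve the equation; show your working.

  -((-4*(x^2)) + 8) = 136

Step 1. [-((-4*(x^2)) + 8) = 136] LHS negated; negate both sides. So neg: (-4*(x^2)) + 8 = -136.
Step 2. [(-4*(x^2)) + 8 = -136] +8 is outermost — subtract 8 both sides, so sub: -4*(x^2) = -144.
Step 3. [-4*(x^2) = -144] leading coefficient -4: divide by -4 ⇒ div: x^2 = 36.
Step 4. [x^2 = 36] 36 ≥ 0, LHS is (·)² — take ±√ ⇒ sqrt: x = 6 or -6.

Answer: x ∈ {-6, 6}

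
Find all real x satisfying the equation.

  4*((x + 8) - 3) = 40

Step 1. [4*((x + 8) - 3) = 40] 4·(inner) — divide through by 4. So div: (x + 8) - 3 = 10.
Step 2. [(x + 8) - 3 = 10] peel the -3: add 3 from each side. So sub: x + 8 = 13.
Step 3. [x + 8 = 13] +8 is outermost — subtract 8 both sides, so sub: x = 5.

Answer: x ∈ {5}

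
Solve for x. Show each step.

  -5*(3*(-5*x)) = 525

Step 1. [-5*(3*(-5*x)) = 525] -5·(inner) — divide through by -5, so div: 3*(-5*x) = -105.
Step 2. [3*(-5*x) = -105] LHS = 3·(…); ÷3 both sides. So div: -5*x = -35.
Step 3. [-5*x = -35] LHS = -5·(…); ÷-5 both sides, so div: x = 7.

Answer: x ∈ {7}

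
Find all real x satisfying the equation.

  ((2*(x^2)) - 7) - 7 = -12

Step 1. [((2*(x^2)) - 7) - 7 = -12] the outer -7 inverts by adding 7. So sub: (2*(x^2)) - 7 = -5.
Step 2. [(2*(x^2)) - 7 = -5] -7 is outermost — add 7 both sides ⇒ sub: 2*(x^2) = 2.
Step 3. [2*(x^2) = 2] 2 out front; divide by 2 ⇒ div: x^2 = 1.
Step 4. [x^2 = 1] √ both sides: 1 ≥ 0 gives two branches ⇒ sqrt: x = 1 or -1.

Answer: x ∈ {-1, 1}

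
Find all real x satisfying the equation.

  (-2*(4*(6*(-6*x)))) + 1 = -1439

Step 1. [(-2*(4*(6*(-6*x)))) + 1 = -1439] the outer +1 inverts by subtracting 1 ⇒ sub: -2*(4*(6*(-6*x))) = -1440.
Step 2. [-2*(4*(6*(-6*x))) = -1440] -2 out front; divide by -2 ⇒ div: 4*(6*(-6*x)) = 720.
Step 3. [4*(6*(-6*x)) = 720] 4 out front; divide by 4, so div: 6*(-6*x) = 180.
Step 4. [6*(-6*x) = 180] divide by the outer 6, so div: -6*x = 30.
Step 5. [-6*x = 30] LHS = -6·(…); ÷-6 both sides, so div: x = -5.

Answer: x ∈ {-5}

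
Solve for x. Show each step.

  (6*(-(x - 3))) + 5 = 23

Step 1. [(6*(-(x - 3))) + 5 = 23] 5 comes off first (subtract 5), so sub: 6*(-(x - 3)) = 18.
Step 2. [6*(-(x - 3)) = 18] LHS = 6·(…); ÷6 both sides. So div: -(x - 3) = 3.
Step 3. [-(x - 3) = 3] leading − — multiply by −1. So neg: x - 3 = -3.
Step 4. [x - 3 = -3] peel the -3: add 3 from each side. So sub: x = 0.

Answer: x ∈ {0}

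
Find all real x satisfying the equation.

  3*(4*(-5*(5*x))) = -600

Step 1. [3*(4*(-5*(5*x))) = -600] LHS = 3·(…); ÷3 both sides, so div: 4*(-5*(5*x)) = -200.
Step 2. [4*(-5*(5*x)) = -200] LHS = 4·(…); ÷4 both sides. So div: -5*(5*x) = -50.
Step 3. [-5*(5*x) = -50] leading coefficient -5: divide by -5, so div: 5*x = 10.
Step 4. [5*x = 10] 5·(inner) — divide through by 5, so div: x = 2.

Answer: x ∈ {2}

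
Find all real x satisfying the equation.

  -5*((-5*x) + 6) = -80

Step 1. [-5*((-5*x) + 6) = -80] -5·(inner) — divide through by -5, so div: (-5*x) + 6 = 16.
Step 2. [(-5*x) + 6 = 16] 6 comes off first (subtract 6). So sub: -5*x = 10.
Step 3. [-5*x = 10] -5 out front; divide by -5, so div: x = -2.

Answer: x ∈ {-2}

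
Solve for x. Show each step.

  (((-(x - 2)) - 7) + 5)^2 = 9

Step 1. [(((-(x - 2)) - 7) + 5)^2 = 9] 9 ≥ 0, LHS is (·)² — take ±√, so sqrt: ((-(x - 2)) - 7) + 5 = 3 or -3.
Step 2. [((-(x - 2)) - 7) + 5 = 3 or -3] +5 is outermost — subtract 5 both sides. So sub: (-(x - 2)) - 7 = -2 or -8.
Step 3. [(-(x - 2)) - 7 = -2 or -8] add 7: x sits inside (… - 7) ⇒ sub: -(x - 2) = 5 or -1.
Step 4. [-(x - 2) = 5 or -1] LHS negated; negate both sides. So neg: x - 2 = -5 or 1.
Step 5. [x - 2 = -5 or 1] the outer -2 inverts by adding 2, so sub: x = -3 or 3.

Answer: x ∈ {-3, 3}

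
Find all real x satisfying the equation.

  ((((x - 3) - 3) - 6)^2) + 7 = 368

Step 1. [((((x - 3) - 3) - 6)^2) + 7 = 368] subtract 7: x sits inside (… + 7). So sub: (((x - 3) - 3) - 6)^2 = 361.
Step 2. [(((x - 3) - 3) - 6)^2 = 361] LHS squared, RHS 361 ≥ 0: apply √ (±), so sqrt: ((x - 3) - 3) - 6 = 19 or -19.
Step 3. [((x - 3) - 3) - 6 = 19 or -19] the outer -6 inverts by adding 6. So sub: (x - 3) - 3 = 25 or -13.
Step 4. [(x - 3) - 3 = 25 or -13] 3 comes off first (add 3), so sub: x - 3 = 28 or -10.
Step 5. [x - 3 = 28 or -10] peel the -3: add 3 from each side ⇒ sub: x = 31 or -7.

Answer: x ∈ {-7, 31}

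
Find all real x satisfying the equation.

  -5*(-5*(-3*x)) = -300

Step 1. [-5*(-5*(-3*x)) = -300] leading coefficient -5: divide by -5. So div: -5*(-3*x) = 60.
Step 2. [-5*(-3*x) = 60] leading coefficient -5: divide by -5, so div: -3*x = -12.
Step 3. [-3*x = -12] -3·(inner) — divide through by -3, so div: x = 4.

Answer: x ∈ {4}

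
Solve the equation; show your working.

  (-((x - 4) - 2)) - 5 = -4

Step 1. [(-((x - 4) - 2)) - 5 = -4] peel the -5: add 5 from each side, so sub: -((x - 4) - 2) = 1.
Step 2. [-((x - 4) - 2) = 1] flip signs both sides. So neg: (x - 4) - 2 = -1.
Step 3. [(x - 4) - 2 = -1] add 2: x sits inside (… - 2). So sub: x - 4 = 1.
Step 4. [x - 4 = 1] -4 is outermost — add 4 both sides, so sub: x = 5.

Answer: x ∈ {5}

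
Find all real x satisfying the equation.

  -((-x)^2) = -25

Step 1. [-((-x)^2) = -25] flip signs both sides, so neg: (-x)^2 = 25.
Step 2. [(-x)^2 = 25] 25 ≥ 0, LHS is (·)² — take ±√, so sqrt: -x = 5 or -5.
Step 3. [-x = 5 or -5] leading − — multiply by −1 ⇒ neg: x = -5 or 5.

Answer: x ∈ {-5, 5}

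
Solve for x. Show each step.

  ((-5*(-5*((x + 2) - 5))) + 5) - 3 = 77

Step 1. [((-5*(-5*((x + 2) - 5))) + 5) - 3 = 77] the outer -3 inverts by adding 3, so sub: (-5*(-5*((x + 2) - 5))) + 5 = 80.
Step 2. [(-5*(-5*((x + 2) - 5))) + 5 = 80] common factor -5 (LHS and 80) — divide through. So factor: (-5*((x + 2) - 5)) - 1 = -16.
Step 3. [(-5*((x + 2) - 5)) - 1 = -16] 1 comes off first (add 1). So sub: -5*((x + 2) - 5) = -15.
Step 4. [-5*((x + 2) - 5) = -15] divide by the outer -5 ⇒ div: (x + 2) - 5 = 3.
Step 5. [(x + 2) - 5 = 3] 5 comes off first (add 5), so sub: x + 2 = 8.
Step 6. [x + 2 = 8] +2 is outermost — subtract 2 both sides, so sub: x = 6.

Answer: x ∈ {6}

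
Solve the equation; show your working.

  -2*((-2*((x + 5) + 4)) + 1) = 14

Step 1. [-2*((-2*((x + 5) + 4)) + 1) = 14] LHS = -2·(…); ÷-2 both sides, so div: (-2*((x + 5) + 4)) + 1 = -7.
Step 2. [(-2*((x + 5) + 4)) + 1 = -7] the outer +1 inverts by subtracting 1 ⇒ sub: -2*((x + 5) + 4) = -8.
Step 3. [-2*((x + 5) + 4) = -8] divide by the outer -2, so div: (x + 5) + 4 = 4.
Step 4. [(x + 5) + 4 = 4] +4 is outermost — subtract 4 both sides, so sub: x + 5 = 0.
Step 5. [x + 5 = 0] peel the +5: subtract 5 from each side ⇒ sub: x = -5.

Answer: x ∈ {-5}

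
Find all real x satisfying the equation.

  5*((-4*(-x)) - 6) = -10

Step 1. [5*((-4*(-x)) - 6) = -10] divide by the outer 5 ⇒ div: (-4*(-x)) - 6 = -2.
Step 2. [(-4*(-x)) - 6 = -2] add 6: x sits inside (… - 6), so sub: -4*(-x) = 4.
Step 3. [-4*(-x) = 4] LHS = -4·(…); ÷-4 both sides ⇒ div: -x = -1.
Step 4. [-x = -1] flip signs both sides ⇒ neg: x = 1.

Answer: x ∈ {1}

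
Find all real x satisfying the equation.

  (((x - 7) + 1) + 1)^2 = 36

Step 1. [(((x - 7) + 1) + 1)^2 = 36] √ both sides: 36 ≥ 0 gives two branches. So sqrt: ((x - 7) + 1) + 1 = 6 or -6.
Step 2. [((x - 7) + 1) + 1 = 6 or -6] peel the +1: subtract 1 from each side ⇒ sub: (x - 7) + 1 = 5 or -7.
Step 3. [(x - 7) + 1 = 5 or -7] subtract 1: x sits inside (… + 1). So sub: x - 7 = 4 or -8.
Step 4. [x - 7 = 4 or -8] -7 is outermost — add 7 both sides ⇒ sub: x = 11 or -1.

Answer: x ∈ {-1, 11}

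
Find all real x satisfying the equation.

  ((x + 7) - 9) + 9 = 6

Step 1. [((x + 7) - 9) + 9 = 6] 9 comes off first (subtract 9), so sub: (x + 7) - 9 = -3.
Step 2. [(x + 7) - 9 = -3] the outer -9 inverts by adding 9, so sub: x + 7 = 6.
Step 3. [x + 7 = 6] peel the +7: subtract 7 from each side, so sub: x = -1.

Answer: x ∈ {-1}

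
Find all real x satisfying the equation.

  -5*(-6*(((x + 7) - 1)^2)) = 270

Step 1. [-5*(-6*(((x + 7) - 1)^2)) = 270] leading coefficient -5: divide by -5, so div: -6*(((x + 7) - 1)^2) = -54.
Step 2. [-6*(((x + 7) - 1)^2) = -54] LHS = -6·(…); ÷-6 both sides, so div: ((x + 7) - 1)^2 = 9.
Step 3. [((x + 7) - 1)^2 = 9] 9 ≥ 0, LHS is (·)² — take ±√, so sqrt: (x + 7) - 1 = 3 or -3.
Step 4. [(x + 7) - 1 = 3 or -3] add 1: x sits inside (… - 1). So sub: x + 7 = 4 or -2.
Step 5. [x + 7 = 4 or -2] the outer +7 inverts by subtracting 7 ⇒ sub: x = -3 or -9.

Answer: x ∈ {-9, -3}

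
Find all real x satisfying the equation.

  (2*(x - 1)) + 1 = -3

Step 1. [(2*(x - 1)) + 1 = -3] the outer +1 inverts by subtracting 1 ⇒ sub: 2*(x - 1) = -4.
Step 2. [2*(x - 1) = -4] leading coefficient 2: divide by 2. So div: x - 1 = -2.
Step 3. [x - 1 = -2] peel the -1: add 1 from each side, so sub: x = -1.

Answer: x ∈ {-1}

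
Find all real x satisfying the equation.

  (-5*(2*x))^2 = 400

Step 1. [(-5*(2*x))^2 = 400] 400 ≥ 0, LHS is (·)² — take ±√. So sqrt: -5*(2*x) = 20 or -20.
Step 2. [-5*(2*x) = 20 or -20] leading coefficient -5: divide by -5 ⇒ div: 2*x = -4 or 4.
Step 3. [2*x = -4 or 4] divide by the outer 2, so div: x = -2 or 2.

Answer: x ∈ {-2, 2}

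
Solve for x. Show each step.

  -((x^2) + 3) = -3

Step 1. [-((x^2) + 3) = -3] leading − — multiply by −1 ⇒ neg: (x^2) + 3 = 3.
Step 2. [(x^2) + 3 = 3] peel the +3: subtract 3 from each side. So sub: x^2 = 0.
Step 3. [x^2 = 0] LHS squared, RHS 0 ≥ 0: apply √ (±) ⇒ sqrt: x = 0.

Answer: x ∈ {0}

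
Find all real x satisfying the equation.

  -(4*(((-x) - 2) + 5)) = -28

Step 1. [-(4*(((-x) - 2) + 5)) = -28] leading − — multiply by −1. So neg: 4*(((-x) - 2) + 5) = 28.
Step 2. [4*(((-x) - 2) + 5) = 28] 4 out front; divide by 4. So div: ((-x) - 2) + 5 = 7.
Step 3. [((-x) - 2) + 5 = 7] peel the +5: subtract 5 from each side, so sub: (-x) - 2 = 2.
Step 4. [(-x) - 2 = 2] the outer -2 inverts by adding 2. So sub: -x = 4.
Step 5. [-x = 4] leading − — multiply by −1 ⇒ neg: x = -4.

Answer: x ∈ {-4}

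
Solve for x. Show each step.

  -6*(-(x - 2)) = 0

Step 1. [-6*(-(x - 2)) = 0] LHS = -6·(…); ÷-6 both sides. So div: -(x - 2) = 0.
Step 2. [-(x - 2) = 0] flip signs both sides, so neg: x - 2 = 0.
Step 3. [x - 2 = 0] 2 comes off first (add 2) ⇒ sub: x = 2.

Answer: x ∈ {2}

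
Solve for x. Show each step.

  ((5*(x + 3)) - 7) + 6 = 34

Step 1. [((5*(x + 3)) - 7) + 6 = 34] 6 comes off first (subtract 6). So sub: (5*(x + 3)) - 7 = 28.
Step 2. [(5*(x + 3)) - 7 = 28] -7 is outermost — add 7 both sides, so sub: 5*(x + 3) = 35.
Step 3. [5*(x + 3) = 35] LHS = 5·(…); ÷5 both sides, so div: x + 3 = 7.
Step 4. [x + 3 = 7] +3 is outermost — subtract 3 both sides, so sub: x = 4.

Answer: x ∈ {4}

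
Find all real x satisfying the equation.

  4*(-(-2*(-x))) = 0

Step 1. [4*(-(-2*(-x))) = 0] 4 out front; divide by 4, so div: -(-2*(-x)) = 0.
Step 2. [-(-2*(-x)) = 0] leading − — multiply by −1 ⇒ neg: -2*(-x) = 0.
Step 3. [-2*(-x) = 0] LHS = -2·(…); ÷-2 both sides ⇒ div: -x = 0.
Step 4. [-x = 0] leading − — multiply by −1. So neg: x = 0.

Answer: x ∈ {0}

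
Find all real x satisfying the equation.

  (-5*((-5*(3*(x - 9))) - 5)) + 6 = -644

Step 1. [(-5*((-5*(3*(x - 9))) - 5)) + 6 = -644] the outer +6 inverts by subtracting 6. So sub: -5*((-5*(3*(x - 9))) - 5) = -650.
Step 2. [-5*((-5*(3*(x - 9))) - 5) = -650] -5 out front; divide by -5, so div: (-5*(3*(x - 9))) - 5 = 130.
Step 3. [(-5*(3*(x - 9))) - 5 = 130] -5 divides every term; factor it out, so factor: (3*(x - 9)) + 1 = -26.
Step 4. [(3*(x - 9)) + 1 = -26] the outer +1 inverts by subtracting 1, so sub: 3*(x - 9) = -27.
Step 5. [3*(x - 9) = -27] 3 out front; divide by 3 ⇒ div: x - 9 = -9.
Step 6. [x - 9 = -9] the outer -9 inverts by adding 9 ⇒ sub: x = 0.

Answer: x ∈ {0}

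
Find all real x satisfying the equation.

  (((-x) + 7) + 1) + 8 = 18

Step 1. [(((-x) + 7) + 1) + 8 = 18] 8 comes off first (subtract 8) ⇒ sub: ((-x) + 7) + 1 = 10.
Step 2. [((-x) + 7) + 1 = 10] +1 is outermost — subtract 1 both sides ⇒ sub: (-x) + 7 = 9.
Step 3. [(-x) + 7 = 9] 7 comes off first (subtract 7), so sub: -x = 2.
Step 4. [-x = 2] LHS negated; negate both sides ⇒ neg: x = -2.

Answer: x ∈ {-2}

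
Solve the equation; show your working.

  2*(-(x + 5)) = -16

Step 1. [2*(-(x + 5)) = -16] LHS = 2·(…); ÷2 both sides, so div: -(x + 5) = -8.
Step 2. [-(x + 5) = -8] flip signs both sides. So neg: x + 5 = 8.
Step 3. [x + 5 = 8] 5 comes off first (subtract 5) ⇒ sub: x = 3.

Answer: x ∈ {3}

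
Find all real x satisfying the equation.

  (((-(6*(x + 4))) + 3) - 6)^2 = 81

Step 1. [(((-(6*(x + 4))) + 3) - 6)^2 = 81] 81 ≥ 0, LHS is (·)² — take ±√. So sqrt: ((-(6*(x + 4))) + 3) - 6 = 9 or -9.
Step 2. [((-(6*(x + 4))) + 3) - 6 = 9 or -9] peel the -6: add 6 from each side, so sub: (-(6*(x + 4))) + 3 = 15 or -3.
Step 3. [(-(6*(x + 4))) + 3 = 15 or -3] peel the +3: subtract 3 from each side. So sub: -(6*(x + 4)) = 12 or -6.
Step 4. [-(6*(x + 4)) = 12 or -6] LHS negated; negate both sides, so neg: 6*(x + 4) = -12 or 6.
Step 5. [6*(x + 4) = -12 or 6] leading coefficient 6: divide by 6, so div: x + 4 = -2 or 1.
Step 6. [x + 4 = -2 or 1] subtract 4: x sits inside (… + 4), so sub: x = -6 or -3.

Answer: x ∈ {-6, -3}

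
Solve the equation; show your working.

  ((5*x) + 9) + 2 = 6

Step 1. [((5*x) + 9) + 2 = 6] the outer +2 inverts by subtracting 2 ⇒ sub: (5*x) + 9 = 4.
Step 2. [(5*x) + 9 = 4] +9 is outermost — subtract 9 both sides, so sub: 5*x = -5.
Step 3. [5*x = -5] 5 out front; divide by 5 ⇒ div: x = -1.

Answer: x ∈ {-1}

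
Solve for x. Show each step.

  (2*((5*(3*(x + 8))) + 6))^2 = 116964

Step 1. [(2*((5*(3*(x + 8))) + 6))^2 = 116964] √ both sides: 116964 ≥ 0 gives two branches ⇒ sqrt: 2*((5*(3*(x + 8))) + 6) = 342 or -342.
Step 2. [2*((5*(3*(x + 8))) + 6) = 342 or -342] LHS = 2·(…); ÷2 both sides ⇒ div: (5*(3*(x + 8))) + 6 = 171 or -171.
Step 3. [(5*(3*(x + 8))) + 6 = 171 or -171] peel the +6: subtract 6 from each side, so sub: 5*(3*(x + 8)) = 165 or -177.
Step 4. [5*(3*(x + 8)) = 165 or -177] 5·(inner) — divide through by 5 ⇒ div: 3*(x + 8) = 33 or -177/5.
Step 5. [3*(x + 8) = 33 or -177/5] 3 out front; divide by 3. So div: x + 8 = 11 or -59/5.
Step 6. [x + 8 = 11 or -59/5] subtract 8: x sits inside (… + 8) ⇒ sub: x = 3 or -99/5.

Answer: x ∈ {-99/5, 3}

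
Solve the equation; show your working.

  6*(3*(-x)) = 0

Step 1. [6*(3*(-x)) = 0] leading coefficient 6: divide by 6. So div: 3*(-x) = 0.
Step 2. [3*(-x) = 0] 3·(inner) — divide through by 3. So div: -x = 0.
Step 3. [-x = 0] leading − — multiply by −1 ⇒ neg: x = 0.

Answer: x ∈ {0}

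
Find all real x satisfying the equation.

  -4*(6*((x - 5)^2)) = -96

Step 1. [-4*(6*((x - 5)^2)) = -96] leading coefficient -4: divide by -4, so div: 6*((x - 5)^2) = 24.
Step 2. [6*((x - 5)^2) = 24] 6 out front; divide by 6 ⇒ div: (x - 5)^2 = 4.
Step 3. [(x - 5)^2 = 4] √ both sides: 4 ≥ 0 gives two branches. So sqrt: x - 5 = 2 or -2.
Step 4. [x - 5 = 2 or -2] the outer -5 inverts by adding 5 ⇒ sub: x = 7 or 3.

Answer: x ∈ {3, 7}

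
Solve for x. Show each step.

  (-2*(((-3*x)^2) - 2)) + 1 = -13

Step 1. [(-2*(((-3*x)^2) - 2)) + 1 = -13] the outer +1 inverts by subtracting 1 ⇒ sub: -2*(((-3*x)^2) - 2) = -14.
Step 2. [-2*(((-3*x)^2) - 2) = -14] -2·(inner) — divide through by -2, so div: ((-3*x)^2) - 2 = 7.
Step 3. [((-3*x)^2) - 2 = 7] peel the -2: add 2 from each side. So sub: (-3*x)^2 = 9.
Step 4. [(-3*x)^2 = 9] 9 ≥ 0, LHS is (·)² — take ±√ ⇒ sqrt: -3*x = 3 or -3.
Step 5. [-3*x = 3 or -3] -3·(inner) — divide through by -3, so div: x = -1 or 1.

Answer: x ∈ {-1, 1}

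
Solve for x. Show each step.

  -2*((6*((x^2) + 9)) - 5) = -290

Step 1. [-2*((6*((x^2) + 9)) - 5) = -290] -2·(inner) — divide through by -2 ⇒ div: (6*((x^2) + 9)) - 5 = 145.
Step 2. [(6*((x^2) + 9)) - 5 = 145] the outer -5 inverts by adding 5. So sub: 6*((x^2) + 9) = 150.
Step 3. [6*((x^2) + 9) = 150] 6·(inner) — divide through by 6, so div: (x^2) + 9 = 25.
Step 4. [(x^2) + 9 = 25] the outer +9 inverts by subtracting 9, so sub: x^2 = 16.
Step 5. [x^2 = 16] √ both sides: 16 ≥ 0 gives two branches, so sqrt: x = 4 or -4.

Answer: x ∈ {-4, 4}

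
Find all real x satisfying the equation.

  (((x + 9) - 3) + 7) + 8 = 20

Step 1. [(((x + 9) - 3) + 7) + 8 = 20] peel the +8: subtract 8 from each side, so sub: ((x + 9) - 3) + 7 = 12.
Step 2. [((x + 9) - 3) + 7 = 12] +7 is outermost — subtract 7 both sides ⇒ sub: (x + 9) - 3 = 5.
Step 3. [(x + 9) - 3 = 5] the outer -3 inverts by adding 3, so sub: x + 9 = 8.
Step 4. [x + 9 = 8] the outer +9 inverts by subtracting 9. So sub: x = -1.

Answer: x ∈ {-1}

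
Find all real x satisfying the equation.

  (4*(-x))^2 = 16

Step 1. [(4*(-x))^2 = 16] LHS squared, RHS 16 ≥ 0: apply √ (±) ⇒ sqrt: 4*(-x) = 4 or -4.
Step 2. [4*(-x) = 4 or -4] 4 out front; divide by 4 ⇒ div: -x = 1 or -1.
Step 3. [-x = 1 or -1] flip signs both sides ⇒ neg: x = -1 or 1.

Answer: x ∈ {-1, 1}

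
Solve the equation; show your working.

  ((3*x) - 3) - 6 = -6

Step 1. [((3*x) - 3) - 6 = -6] peel the -6: add 6 from each side, so sub: (3*x) - 3 = 0.
Step 2. [(3*x) - 3 = 0] 3 | LHS and 3 | 0: pull 3 out ⇒ factor: x - 1 = 0.
Step 3. [x - 1 = 0] the outer -1 inverts by adding 1, so sub: x = 1.

Answer: x ∈ {1}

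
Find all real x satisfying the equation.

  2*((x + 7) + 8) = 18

Step 1. [2*((x + 7) + 8) = 18] LHS = 2·(…); ÷2 both sides, so div: (x + 7) + 8 = 9.
Step 2. [(x + 7) + 8 = 9] peel the +8: subtract 8 from each side, so sub: x + 7 = 1.
Step 3. [x + 7 = 1] 7 comes off first (subtract 7) ⇒ sub: x = -6.

Answer: x ∈ {-6}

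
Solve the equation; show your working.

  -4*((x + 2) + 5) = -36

Step 1. [-4*((x + 2) + 5) = -36] LHS = -4·(…); ÷-4 both sides, so div: (x + 2) + 5 = 9.
Step 2. [(x + 2) + 5 = 9] +5 is outermost — subtract 5 both sides. So sub: x + 2 = 4.
Step 3. [x + 2 = 4] +2 is outermost — subtract 2 both sides, so sub: x = 2.

Answer: x ∈ {2}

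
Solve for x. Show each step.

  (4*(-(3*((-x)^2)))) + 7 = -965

Step 1. [(4*(-(3*((-x)^2)))) + 7 = -965] subtract 7: x sits inside (… + 7), so sub: 4*(-(3*((-x)^2))) = -972.
Step 2. [4*(-(3*((-x)^2))) = -972] divide by the outer 4 ⇒ div: -(3*((-x)^2)) = -243.
Step 3. [-(3*((-x)^2)) = -243] leading − — multiply by −1. So neg: 3*((-x)^2) = 243.
Step 4. [3*((-x)^2) = 243] leading coefficient 3: divide by 3. So div: (-x)^2 = 81.
Step 5. [(-x)^2 = 81] 81 ≥ 0, LHS is (·)² — take ±√, so sqrt: -x = 9 or -9.
Step 6. [-x = 9 or -9] leading − — multiply by −1. So neg: x = -9 or 9.

Answer: x ∈ {-9, 9}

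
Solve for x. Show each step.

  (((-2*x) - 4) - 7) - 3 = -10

Step 1. [(((-2*x) - 4) - 7) - 3 = -10] peel the -3: add 3 from each side. So sub: ((-2*x) - 4) - 7 = -7.
Step 2. [((-2*x) - 4) - 7 = -7] peel the -7: add 7 from each side ⇒ sub: (-2*x) - 4 = 0.
Step 3. [(-2*x) - 4 = 0] add 4: x sits inside (… - 4). So sub: -2*x = 4.
Step 4. [-2*x = 4] -2·(inner) — divide through by -2, so div: x = -2.

Answer: x ∈ {-2}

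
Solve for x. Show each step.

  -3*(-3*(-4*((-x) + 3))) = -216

Step 1. [-3*(-3*(-4*((-x) + 3))) = -216] leading coefficient -3: divide by -3 ⇒ div: -3*(-4*((-x) + 3)) = 72.
Step 2. [-3*(-4*((-x) + 3)) = 72] -3 out front; divide by -3, so div: -4*((-x) + 3) = -24.
Step 3. [-4*((-x) + 3) = -24] -4·(inner) — divide through by -4 ⇒ div: (-x) + 3 = 6.
Step 4. [(-x) + 3 = 6] subtract 3: x sits inside (… + 3). So sub: -x = 3.
Step 5. [-x = 3] flip signs both sides, so neg: x = -3.

Answer: x ∈ {-3}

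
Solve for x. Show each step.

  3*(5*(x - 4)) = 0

Step 1. [3*(5*(x - 4)) = 0] 3·(inner) — divide through by 3. So div: 5*(x - 4) = 0.
Step 2. [5*(x - 4) = 0] divide by the outer 5. So div: x - 4 = 0.
Step 3. [x - 4 = 0] add 4: x sits inside (… - 4). So sub: x = 4.

Answer: x ∈ {4}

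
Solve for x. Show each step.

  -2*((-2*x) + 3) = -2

Step 1. [-2*((-2*x) + 3) = -2] -2·(inner) — divide through by -2, so div: (-2*x) + 3 = 1.
Step 2. [(-2*x) + 3 = 1] peel the +3: subtract 3 from each side ⇒ sub: -2*x = -2.
Step 3. [-2*x = -2] divide by the outer -2. So div: x = 1.

Answer: x ∈ {1}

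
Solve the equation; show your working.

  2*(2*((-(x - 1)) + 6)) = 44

Step 1. [2*(2*((-(x - 1)) + 6)) = 44] LHS = 2·(…); ÷2 both sides. So div: 2*((-(x - 1)) + 6) = 22.
Step 2. [2*((-(x - 1)) + 6) = 22] LHS = 2·(…); ÷2 both sides ⇒ div: (-(x - 1)) + 6 = 11.
Step 3. [(-(x - 1)) + 6 = 11] subtract 6: x sits inside (… + 6) ⇒ sub: -(x - 1) = 5.
Step 4. [-(x - 1) = 5] LHS negated; negate both sides. So neg: x - 1 = -5.
Step 5. [x - 1 = -5] 1 comes off first (add 1), so sub: x = -4.

Answer: x ∈ {-4}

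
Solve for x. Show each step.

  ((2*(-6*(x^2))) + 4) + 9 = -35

Step 1. [((2*(-6*(x^2))) + 4) + 9 = -35] the outer +9 inverts by subtracting 9. So sub: (2*(-6*(x^2))) + 4 = -44.
Step 2. [(2*(-6*(x^2))) + 4 = -44] common factor 2 (LHS and -44) — divide through. So factor: (-6*(x^2)) + 2 = -22.
Step 3. [(-6*(x^2)) + 2 = -22] subtract 2: x sits inside (… + 2). So sub: -6*(x^2) = -24.
Step 4. [-6*(x^2) = -24] LHS = -6·(…); ÷-6 both sides, so div: x^2 = 4.
Step 5. [x^2 = 4] √ both sides: 4 ≥ 0 gives two branches ⇒ sqrt: x = 2 or -2.

Answer: x ∈ {-2, 2}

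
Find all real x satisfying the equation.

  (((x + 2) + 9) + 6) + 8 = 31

Step 1. [(((x + 2) + 9) + 6) + 8 = 31] peel the +8: subtract 8 from each side. So sub: ((x + 2) + 9) + 6 = 23.
Step 2. [((x + 2) + 9) + 6 = 23] 6 comes off first (subtract 6), so sub: (x + 2) + 9 = 17.
Step 3. [(x + 2) + 9 = 17] the outer +9 inverts by subtracting 9. So sub: x + 2 = 8.
Step 4. [x + 2 = 8] +2 is outermost — subtract 2 both sides. So sub: x = 6.

Answer: x ∈ {6}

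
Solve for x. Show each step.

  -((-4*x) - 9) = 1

Step 1. [-((-4*x) - 9) = 1] LHS negated; negate both sides, so neg: (-4*x) - 9 = -1.
Step 2. [(-4*x) - 9 = -1] 9 comes off first (add 9), so sub: -4*x = 8.
Step 3. [-4*x = 8] -4 out front; divide by -4 ⇒ div: x = -2.

Answer: x ∈ {-2}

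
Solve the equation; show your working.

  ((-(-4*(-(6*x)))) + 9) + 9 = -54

Step 1. [((-(-4*(-(6*x)))) + 9) + 9 = -54] the outer +9 inverts by subtracting 9. So sub: (-(-4*(-(6*x)))) + 9 = -63.
Step 2. [(-(-4*(-(6*x)))) + 9 = -63] peel the +9: subtract 9 from each side, so sub: -(-4*(-(6*x))) = -72.
Step 3. [-(-4*(-(6*x))) = -72] flip signs both sides. So neg: -4*(-(6*x)) = 72.
Step 4. [-4*(-(6*x)) = 72] divide by the outer -4 ⇒ div: -(6*x) = -18.
Step 5. [-(6*x) = -18] leading − — multiply by −1, so neg: 6*x = 18.
Step 6. [6*x = 18] 6 out front; divide by 6. So div: x = 3.

Answer: x ∈ {3}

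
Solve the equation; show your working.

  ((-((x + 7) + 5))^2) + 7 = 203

Step 1. [((-((x + 7) + 5))^2) + 7 = 203] 7 comes off first (subtract 7), so sub: (-((x + 7) + 5))^2 = 196.
Step 2. [(-((x + 7) + 5))^2 = 196] √ both sides: 196 ≥ 0 gives two branches, so sqrt: -((x + 7) + 5) = 14 or -14.
Step 3. [-((x + 7) + 5) = 14 or -14] leading − — multiply by −1, so neg: (x + 7) + 5 = -14 or 14.
Step 4. [(x + 7) + 5 = -14 or 14] peel the +5: subtract 5 from each side, so sub: x + 7 = -19 or 9.
Step 5. [x + 7 = -19 or 9] 7 comes off first (subtract 7). So sub: x = -26 or 2.

Answer: x ∈ {-26, 2}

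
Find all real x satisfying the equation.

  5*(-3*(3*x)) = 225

Step 1. [5*(-3*(3*x)) = 225] LHS = 5·(…); ÷5 both sides ⇒ div: -3*(3*x) = 45.
Step 2. [-3*(3*x) = 45] leading coefficient -3: divide by -3, so div: 3*x = -15.
Step 3. [3*x = -15] divide by the outer 3, so div: x = -5.

Answer: x ∈ {-5}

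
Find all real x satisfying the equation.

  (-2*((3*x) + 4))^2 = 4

Step 1. [(-2*((3*x) + 4))^2 = 4] LHS squared, RHS 4 ≥ 0: apply √ (±). So sqrt: -2*((3*x) + 4) = 2 or -2.
Step 2. [-2*((3*x) + 4) = 2 or -2] leading coefficient -2: divide by -2. So div: (3*x) + 4 = -1 or 1.
Step 3. [(3*x) + 4 = -1 or 1] +4 is outermost — subtract 4 both sides, so sub: 3*x = -5 or -3.
Step 4. [3*x = -5 or -3] divide by the outer 3, so div: x = -5/3 or -1.

Answer: x ∈ {-5/3, -1}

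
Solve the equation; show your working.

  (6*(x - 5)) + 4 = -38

Step 1. [(6*(x - 5)) + 4 = -38] the outer +4 inverts by subtracting 4. So sub: 6*(x - 5) = -42.
Step 2. [6*(x - 5) = -42] 6 out front; divide by 6. So div: x - 5 = -7.
Step 3. [x - 5 = -7] -5 is outermost — add 5 both sides, so sub: x = -2.

Answer: x ∈ {-2}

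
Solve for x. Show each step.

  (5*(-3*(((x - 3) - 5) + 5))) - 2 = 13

Step 1. [(5*(-3*(((x - 3) - 5) + 5))) - 2 = 13] the outer -2 inverts by adding 2, so sub: 5*(-3*(((x - 3) - 5) + 5)) = 15.
Step 2. [5*(-3*(((x - 3) - 5) + 5)) = 15] LHS = 5·(…); ÷5 both sides, so div: -3*(((x - 3) - 5) + 5) = 3.
Step 3. [-3*(((x - 3) - 5) + 5) = 3] -3 out front; divide by -3. So div: ((x - 3) - 5) + 5 = -1.
Step 4. [((x - 3) - 5) + 5 = -1] peel the +5: subtract 5 from each side ⇒ sub: (x - 3) - 5 = -6.
Step 5. [(x - 3) - 5 = -6] -5 is outermost — add 5 both sides ⇒ sub: x - 3 = -1.
Step 6. [x - 3 = -1] -3 is outermost — add 3 both sides. So sub: x = 2.

Answer: x ∈ {2}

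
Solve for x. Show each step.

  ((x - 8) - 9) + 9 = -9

Step 1. [((x - 8) - 9) + 9 = -9] +9 is outermost — subtract 9 both sides ⇒ sub: (x - 8) - 9 = -18.
Step 2. [(x - 8) - 9 = -18] peel the -9: add 9 from each side ⇒ sub: x - 8 = -9.
Step 3. [x - 8 = -9] 8 comes off first (add 8), so sub: x = -1.

Answer: x ∈ {-1}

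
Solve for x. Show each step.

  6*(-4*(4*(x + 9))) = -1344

Step 1. [6*(-4*(4*(x + 9))) = -1344] 6 out front; divide by 6, so div: -4*(4*(x + 9)) = -224.
Step 2. [-4*(4*(x + 9)) = -224] -4·(inner) — divide through by -4. So div: 4*(x + 9) = 56.
Step 3. [4*(x + 9) = 56] LHS = 4·(…); ÷4 both sides ⇒ div: x + 9 = 14.
Step 4. [x + 9 = 14] the outer +9 inverts by subtracting 9 ⇒ sub: x = 5.

Answer: x ∈ {5}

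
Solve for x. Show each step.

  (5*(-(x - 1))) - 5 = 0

Step 1. [(5*(-(x - 1))) - 5 = 0] peel the -5: add 5 from each side ⇒ sub: 5*(-(x - 1)) = 5.
Step 2. [5*(-(x - 1)) = 5] LHS = 5·(…); ÷5 both sides ⇒ div: -(x - 1) = 1.
Step 3. [-(x - 1) = 1] leading − — multiply by −1 ⇒ neg: x - 1 = -1.
Step 4. [x - 1 = -1] the outer -1 inverts by adding 1 ⇒ sub: x = 0.

Answer: x ∈ {0}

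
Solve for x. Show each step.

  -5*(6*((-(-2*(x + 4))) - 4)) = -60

Step 1. [-5*(6*((-(-2*(x + 4))) - 4)) = -60] -5 out front; divide by -5 ⇒ div: 6*((-(-2*(x + 4))) - 4) = 12.
Step 2. [6*((-(-2*(x + 4))) - 4) = 12] 6·(inner) — divide through by 6, so div: (-(-2*(x + 4))) - 4 = 2.
Step 3. [(-(-2*(x + 4))) - 4 = 2] add 4: x sits inside (… - 4). So sub: -(-2*(x + 4)) = 6.
Step 4. [-(-2*(x + 4)) = 6] LHS negated; negate both sides, so neg: -2*(x + 4) = -6.
Step 5. [-2*(x + 4) = -6] leading coefficient -2: divide by -2. So div: x + 4 = 3.
Step 6. [x + 4 = 3] 4 comes off first (subtract 4) ⇒ sub: x = -1.

Answer: x ∈ {-1}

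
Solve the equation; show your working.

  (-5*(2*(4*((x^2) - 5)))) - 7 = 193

Step 1. [(-5*(2*(4*((x^2) - 5)))) - 7 = 193] peel the -7: add 7 from each side ⇒ sub: -5*(2*(4*((x^2) - 5))) = 200.
Step 2. [-5*(2*(4*((x^2) - 5))) = 200] -5·(inner) — divide through by -5 ⇒ div: 2*(4*((x^2) - 5)) = -40.
Step 3. [2*(4*((x^2) - 5)) = -40] divide by the outer 2. So div: 4*((x^2) - 5) = -20.
Step 4. [4*((x^2) - 5) = -20] divide by the outer 4 ⇒ div: (x^2) - 5 = -5.
Step 5. [(x^2) - 5 = -5] the outer -5 inverts by adding 5 ⇒ sub: x^2 = 0.
Step 6. [x^2 = 0] LHS squared, RHS 0 ≥ 0: apply √ (±) ⇒ sqrt: x = 0.

Answer: x ∈ {0}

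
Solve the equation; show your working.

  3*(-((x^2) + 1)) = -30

Step 1. [3*(-((x^2) + 1)) = -30] 3 out front; divide by 3 ⇒ div: -((x^2) + 1) = -10.
Step 2. [-((x^2) + 1) = -10] flip signs both sides. So neg: (x^2) + 1 = 10.
Step 3. [(x^2) + 1 = 10] 1 comes off first (subtract 1). So sub: x^2 = 9.
Step 4. [x^2 = 9] LHS squared, RHS 9 ≥ 0: apply √ (±). So sqrt: x = 3 or -3.

Answer: x ∈ {-3, 3}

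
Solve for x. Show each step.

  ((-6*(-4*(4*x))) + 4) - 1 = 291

Step 1. [((-6*(-4*(4*x))) + 4) - 1 = 291] peel the -1: add 1 from each side ⇒ sub: (-6*(-4*(4*x))) + 4 = 292.
Step 2. [(-6*(-4*(4*x))) + 4 = 292] +4 is outermost — subtract 4 both sides, so sub: -6*(-4*(4*x)) = 288.
Step 3. [-6*(-4*(4*x)) = 288] LHS = -6·(…); ÷-6 both sides. So div: -4*(4*x) = -48.
Step 4. [-4*(4*x) = -48] LHS = -4·(…); ÷-4 both sides ⇒ div: 4*x = 12.
Step 5. [4*x = 12] 4 out front; divide by 4, so div: x = 3.

Answer: x ∈ {3}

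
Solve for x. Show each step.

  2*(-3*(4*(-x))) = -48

Step 1. [2*(-3*(4*(-x))) = -48] 2 out front; divide by 2, so div: -3*(4*(-x)) = -24.
Step 2. [-3*(4*(-x)) = -24] -3 out front; divide by -3. So div: 4*(-x) = 8.
Step 3. [4*(-x) = 8] divide by the outer 4, so div: -x = 2.
Step 4. [-x = 2] LHS negated; negate both sides. So neg: x = -2.

Answer: x ∈ {-2}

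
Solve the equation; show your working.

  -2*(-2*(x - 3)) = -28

Step 1. [-2*(-2*(x - 3)) = -28] -2 out front; divide by -2. So div: -2*(x - 3) = 14.
Step 2. [-2*(x - 3) = 14] -2 out front; divide by -2, so div: x - 3 = -7.
Step 3. [x - 3 = -7] add 3: x sits inside (… - 3), so sub: x = -4.

Answer: x ∈ {-4}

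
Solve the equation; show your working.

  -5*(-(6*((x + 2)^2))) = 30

Step 1. [-5*(-(6*((x + 2)^2))) = 30] divide by the outer -5 ⇒ div: -(6*((x + 2)^2)) = -6.
Step 2. [-(6*((x + 2)^2)) = -6] flip signs both sides, so neg: 6*((x + 2)^2) = 6.
Step 3. [6*((x + 2)^2) = 6] 6·(inner) — divide through by 6. So div: (x + 2)^2 = 1.
Step 4. [(x + 2)^2 = 1] LHS squared, RHS 1 ≥ 0: apply √ (±), so sqrt: x + 2 = 1 or -1.
Step 5. [x + 2 = 1 or -1] subtract 2: x sits inside (… + 2), so sub: x = -1 or -3.

Answer: x ∈ {-3, -1}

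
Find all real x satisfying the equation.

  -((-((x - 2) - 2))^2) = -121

Step 1. [-((-((x - 2) - 2))^2) = -121] leading − — multiply by −1. So neg: (-((x - 2) - 2))^2 = 121.
Step 2. [(-((x - 2) - 2))^2 = 121] √ both sides: 121 ≥ 0 gives two branches, so sqrt: -((x - 2) - 2) = 11 or -11.
Step 3. [-((x - 2) - 2) = 11 or -11] leading − — multiply by −1. So neg: (x - 2) - 2 = -11 or 11.
Step 4. [(x - 2) - 2 = -11 or 11] the outer -2 inverts by adding 2. So sub: x - 2 = -9 or 13.
Step 5. [x - 2 = -9 or 13] add 2: x sits inside (… - 2), so sub: x = -7 or 15.

Answer: x ∈ {-7, 15}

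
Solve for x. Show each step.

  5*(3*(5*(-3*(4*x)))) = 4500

Step 1. [5*(3*(5*(-3*(4*x)))) = 4500] 5 out front; divide by 5, so div: 3*(5*(-3*(4*x))) = 900.
Step 2. [3*(5*(-3*(4*x))) = 900] 3 out front; divide by 3, so div: 5*(-3*(4*x)) = 300.
Step 3. [5*(-3*(4*x)) = 300] 5 out front; divide by 5 ⇒ div: -3*(4*x) = 60.
Step 4. [-3*(4*x) = 60] -3 out front; divide by -3. So div: 4*x = -20.
Step 5. [4*x = -20] divide by the outer 4 ⇒ div: x = -5.

Answer: x ∈ {-5}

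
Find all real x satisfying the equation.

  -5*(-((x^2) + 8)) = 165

Step 1. [-5*(-((x^2) + 8)) = 165] -5·(inner) — divide through by -5, so div: -((x^2) + 8) = -33.
Step 2. [-((x^2) + 8) = -33] LHS negated; negate both sides. So neg: (x^2) + 8 = 33.
Step 3. [(x^2) + 8 = 33] 8 comes off first (subtract 8) ⇒ sub: x^2 = 25.
Step 4. [x^2 = 25] √ both sides: 25 ≥ 0 gives two branches ⇒ sqrt: x = 5 or -5.

Answer: x ∈ {-5, 5}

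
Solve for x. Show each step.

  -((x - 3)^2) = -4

Step 1. [-((x - 3)^2) = -4] LHS negated; negate both sides. So neg: (x - 3)^2 = 4.
Step 2. [(x - 3)^2 = 4] LHS squared, RHS 4 ≥ 0: apply √ (±), so sqrt: x - 3 = 2 or -2.
Step 3. [x - 3 = 2 or -2] peel the -3: add 3 from each side. So sub: x = 5 or 1.

Answer: x ∈ {1, 5}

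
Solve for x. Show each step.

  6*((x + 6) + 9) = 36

Step 1. [6*((x + 6) + 9) = 36] 6·(inner) — divide through by 6 ⇒ div: (x + 6) + 9 = 6.
Step 2. [(x + 6) + 9 = 6] subtract 9: x sits inside (… + 9) ⇒ sub: x + 6 = -3.
Step 3. [x + 6 = -3] the outer +6 inverts by subtracting 6 ⇒ sub: x = -9.

Answer: x ∈ {-9}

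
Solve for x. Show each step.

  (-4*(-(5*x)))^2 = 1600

Step 1. [(-4*(-(5*x)))^2 = 1600] LHS squared, RHS 1600 ≥ 0: apply √ (±) ⇒ sqrt: -4*(-(5*x)) = 40 or -40.
Step 2. [-4*(-(5*x)) = 40 or -40] LHS = -4·(…); ÷-4 both sides, so div: -(5*x) = -10 or 10.
Step 3. [-(5*x) = -10 or 10] flip signs both sides, so neg: 5*x = 10 or -10.
Step 4. [5*x = 10 or -10] LHS = 5·(…); ÷5 both sides, so div: x = 2 or -2.

Answer: x ∈ {-2, 2}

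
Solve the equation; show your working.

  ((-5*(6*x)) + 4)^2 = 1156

Step 1. [((-5*(6*x)) + 4)^2 = 1156] 1156 ≥ 0, LHS is (·)² — take ±√, so sqrt: (-5*(6*x)) + 4 = 34 or -34.
Step 2. [(-5*(6*x)) + 4 = 34 or -34] 4 comes off first (subtract 4). So sub: -5*(6*x) = 30 or -38.
Step 3. [-5*(6*x) = 30 or -38] -5·(inner) — divide through by -5, so div: 6*x = -6 or 38/5.
Step 4. [6*x = -6 or 38/5] 6·(inner) — divide through by 6 ⇒ div: x = -1 or 19/15.

Answer: x ∈ {-1, 19/15}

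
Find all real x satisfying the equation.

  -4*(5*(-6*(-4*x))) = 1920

Step 1. [-4*(5*(-6*(-4*x))) = 1920] -4 out front; divide by -4. So div: 5*(-6*(-4*x)) = -480.
Step 2. [5*(-6*(-4*x)) = -480] 5·(inner) — divide through by 5, so div: -6*(-4*x) = -96.
Step 3. [-6*(-4*x) = -96] -6·(inner) — divide through by -6 ⇒ div: -4*x = 16.
Step 4. [-4*x = 16] leading coefficient -4: divide by -4 ⇒ div: x = -4.

Answer: x ∈ {-4}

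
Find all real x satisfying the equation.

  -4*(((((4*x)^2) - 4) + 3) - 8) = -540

Step 1. [-4*(((((4*x)^2) - 4) + 3) - 8) = -540] -4 out front; divide by -4. So div: ((((4*x)^2) - 4) + 3) - 8 = 135.
Step 2. [((((4*x)^2) - 4) + 3) - 8 = 135] add 8: x sits inside (… - 8) ⇒ sub: (((4*x)^2) - 4) + 3 = 143.
Step 3. [(((4*x)^2) - 4) + 3 = 143] the outer +3 inverts by subtracting 3, so sub: ((4*x)^2) - 4 = 140.
Step 4. [((4*x)^2) - 4 = 140] add 4: x sits inside (… - 4) ⇒ sub: (4*x)^2 = 144.
Step 5. [(4*x)^2 = 144] √ both sides: 144 ≥ 0 gives two branches. So sqrt: 4*x = 12 or -12.
Step 6. [4*x = 12 or -12] divide by the outer 4 ⇒ div: x = 3 or -3.

Answer: x ∈ {-3, 3}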